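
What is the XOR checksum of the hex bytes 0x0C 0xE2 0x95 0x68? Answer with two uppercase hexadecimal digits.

13

XOR the bytes together:
  start with 0x0C
  0x0C ⊕ 0xE2 = 0xEE
  0xEE ⊕ 0x95 = 0x7B
  0x7B ⊕ 0x68 = 0x13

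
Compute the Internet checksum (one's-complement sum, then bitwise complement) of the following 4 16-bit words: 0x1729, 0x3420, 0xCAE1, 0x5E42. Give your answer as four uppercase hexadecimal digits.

8B92

One's-complement addition (fold any carry out of bit 15 back into bit 0):
  0x1729 + 0x3420 = 0x04B49
  0x4B49 + 0xCAE1 = 0x1162A → wrap carry → 0x162B
  0x162B + 0x5E42 = 0x0746D
One's-complement sum = 0x746D.
Checksum = ~0x746D & 0xFFFF = 0x8B92.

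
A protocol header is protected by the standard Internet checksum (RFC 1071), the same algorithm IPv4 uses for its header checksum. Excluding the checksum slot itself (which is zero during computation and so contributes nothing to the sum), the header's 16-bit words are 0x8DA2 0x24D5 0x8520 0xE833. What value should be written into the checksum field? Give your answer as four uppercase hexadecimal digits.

E033

One's-complement addition (fold any carry out of bit 15 back into bit 0):
  0x8DA2 + 0x24D5 = 0x0B277
  0xB277 + 0x8520 = 0x13797 → wrap carry → 0x3798
  0x3798 + 0xE833 = 0x11FCB → wrap carry → 0x1FCC
One's-complement sum = 0x1FCC.
Checksum = ~0x1FCC & 0xFFFF = 0xE033.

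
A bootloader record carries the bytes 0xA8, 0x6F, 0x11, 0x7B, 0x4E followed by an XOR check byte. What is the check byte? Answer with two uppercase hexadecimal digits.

XOR the bytes together:
  start with 0xA8
  0xA8 ⊕ 0x6F = 0xC7
  0xC7 ⊕ 0x11 = 0xD6
  0xD6 ⊕ 0x7B = 0xAD
  0xAD ⊕ 0x4E = 0xE3

E3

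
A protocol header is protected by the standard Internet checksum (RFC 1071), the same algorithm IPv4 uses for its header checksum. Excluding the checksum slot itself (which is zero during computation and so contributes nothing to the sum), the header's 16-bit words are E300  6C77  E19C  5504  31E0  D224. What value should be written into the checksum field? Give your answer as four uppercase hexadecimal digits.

75E1

One's-complement addition (fold any carry out of bit 15 back into bit 0):
  0xE300 + 0x6C77 = 0x14F77 → wrap carry → 0x4F78
  0x4F78 + 0xE19C = 0x13114 → wrap carry → 0x3115
  0x3115 + 0x5504 = 0x08619
  0x8619 + 0x31E0 = 0x0B7F9
  0xB7F9 + 0xD224 = 0x18A1D → wrap carry → 0x8A1E
One's-complement sum = 0x8A1E.
Checksum = ~0x8A1E & 0xFFFF = 0x75E1.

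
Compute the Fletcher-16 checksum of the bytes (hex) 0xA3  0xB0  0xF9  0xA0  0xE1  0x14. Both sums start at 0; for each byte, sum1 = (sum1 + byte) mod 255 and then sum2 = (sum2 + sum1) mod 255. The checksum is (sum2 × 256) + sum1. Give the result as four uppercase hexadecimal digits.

Running sums (mod 255):
  after byte 0 (0xA3): sum1=163, sum2=163
  after byte 1 (0xB0): sum1=84, sum2=247
  after byte 2 (0xF9): sum1=78, sum2=70
  after byte 3 (0xA0): sum1=238, sum2=53
  after byte 4 (0xE1): sum1=208, sum2=6
  after byte 5 (0x14): sum1=228, sum2=234
Checksum = sum2·256 + sum1 = 234·256 + 228 = 60132 = 0xEAE4.

EAE4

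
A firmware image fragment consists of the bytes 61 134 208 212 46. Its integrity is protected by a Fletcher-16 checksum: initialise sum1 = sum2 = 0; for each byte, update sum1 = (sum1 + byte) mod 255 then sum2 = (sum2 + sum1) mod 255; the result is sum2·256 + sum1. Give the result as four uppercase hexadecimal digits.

Running sums (mod 255):
  after byte 0 (61): sum1=61, sum2=61
  after byte 1 (134): sum1=195, sum2=1
  after byte 2 (208): sum1=148, sum2=149
  after byte 3 (212): sum1=105, sum2=254
  after byte 4 (46): sum1=151, sum2=150
Checksum = sum2·256 + sum1 = 150·256 + 151 = 38551 = 0x9697.

9697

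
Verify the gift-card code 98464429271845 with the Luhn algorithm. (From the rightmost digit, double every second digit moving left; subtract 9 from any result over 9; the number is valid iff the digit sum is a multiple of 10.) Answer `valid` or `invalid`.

valid

From the right, keep odd positions and double even positions (subtract 9 from any doubled value over 9):
  doubled (positions 2,4,...): 8 2 4 4 8 8 9 → sum 43
  kept (positions 1,3,...): 5 8 7 9 4 6 8 → sum 47
Total = 90.
90 mod 10 = 0, so the number is valid.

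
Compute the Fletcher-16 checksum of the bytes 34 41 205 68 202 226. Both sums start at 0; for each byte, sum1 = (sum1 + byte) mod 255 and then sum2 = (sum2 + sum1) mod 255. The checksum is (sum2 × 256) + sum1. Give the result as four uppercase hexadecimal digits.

170B

Running sums (mod 255):
  after byte 0 (34): sum1=34, sum2=34
  after byte 1 (41): sum1=75, sum2=109
  after byte 2 (205): sum1=25, sum2=134
  after byte 3 (68): sum1=93, sum2=227
  after byte 4 (202): sum1=40, sum2=12
  after byte 5 (226): sum1=11, sum2=23
Checksum = sum2·256 + sum1 = 23·256 + 11 = 5899 = 0x170B.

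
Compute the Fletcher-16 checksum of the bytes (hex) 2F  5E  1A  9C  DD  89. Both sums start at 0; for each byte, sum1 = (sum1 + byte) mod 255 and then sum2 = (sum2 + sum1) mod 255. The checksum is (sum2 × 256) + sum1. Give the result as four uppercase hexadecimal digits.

76AB

Running sums (mod 255):
  after byte 0 (2F): sum1=47, sum2=47
  after byte 1 (5E): sum1=141, sum2=188
  after byte 2 (1A): sum1=167, sum2=100
  after byte 3 (9C): sum1=68, sum2=168
  after byte 4 (DD): sum1=34, sum2=202
  after byte 5 (89): sum1=171, sum2=118
Checksum = sum2·256 + sum1 = 118·256 + 171 = 30379 = 0x76AB.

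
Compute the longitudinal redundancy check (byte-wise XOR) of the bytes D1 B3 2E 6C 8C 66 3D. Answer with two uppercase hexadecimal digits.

XOR the bytes together:
  start with 0xD1
  0xD1 ⊕ 0xB3 = 0x62
  0x62 ⊕ 0x2E = 0x4C
  0x4C ⊕ 0x6C = 0x20
  0x20 ⊕ 0x8C = 0xAC
  0xAC ⊕ 0x66 = 0xCA
  0xCA ⊕ 0x3D = 0xF7

F7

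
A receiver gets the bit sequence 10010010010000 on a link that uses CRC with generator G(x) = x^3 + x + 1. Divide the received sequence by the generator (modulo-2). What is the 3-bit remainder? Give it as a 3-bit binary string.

001

Modulo-2 division of 10010010010000 by 1011:
  pos 0: 1001 XOR 1011 = 0010
  pos 2: 1000 XOR 1011 = 0011
  pos 4: 1110 XOR 1011 = 0101
  pos 5: 1010 XOR 1011 = 0001
  pos 8: 1100 XOR 1011 = 0111
  pos 9: 1110 XOR 1011 = 0101
  pos 10: 1010 XOR 1011 = 0001
Remainder = 001 (nonzero — an error is detected).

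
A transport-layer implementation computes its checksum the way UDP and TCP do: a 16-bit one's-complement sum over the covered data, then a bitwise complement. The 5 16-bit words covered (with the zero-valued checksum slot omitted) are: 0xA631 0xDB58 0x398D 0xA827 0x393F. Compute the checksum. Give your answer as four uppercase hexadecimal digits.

6381

One's-complement addition (fold any carry out of bit 15 back into bit 0):
  0xA631 + 0xDB58 = 0x18189 → wrap carry → 0x818A
  0x818A + 0x398D = 0x0BB17
  0xBB17 + 0xA827 = 0x1633E → wrap carry → 0x633F
  0x633F + 0x393F = 0x09C7E
One's-complement sum = 0x9C7E.
Checksum = ~0x9C7E & 0xFFFF = 0x6381.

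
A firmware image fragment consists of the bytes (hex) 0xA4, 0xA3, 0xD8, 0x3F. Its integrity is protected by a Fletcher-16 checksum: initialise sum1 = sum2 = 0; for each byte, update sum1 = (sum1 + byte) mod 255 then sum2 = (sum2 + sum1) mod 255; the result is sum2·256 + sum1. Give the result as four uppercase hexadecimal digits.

Running sums (mod 255):
  after byte 0 (0xA4): sum1=164, sum2=164
  after byte 1 (0xA3): sum1=72, sum2=236
  after byte 2 (0xD8): sum1=33, sum2=14
  after byte 3 (0x3F): sum1=96, sum2=110
Checksum = sum2·256 + sum1 = 110·256 + 96 = 28256 = 0x6E60.

6E60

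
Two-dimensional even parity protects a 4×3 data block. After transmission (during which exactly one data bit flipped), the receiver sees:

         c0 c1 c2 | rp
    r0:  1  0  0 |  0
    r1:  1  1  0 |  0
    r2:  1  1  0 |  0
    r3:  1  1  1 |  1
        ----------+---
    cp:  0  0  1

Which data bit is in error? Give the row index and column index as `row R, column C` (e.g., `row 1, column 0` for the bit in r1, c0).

Recompute each row's even parity and compare to rp:
  r0: data parity 1, sent rp 0 → mismatch
  r1: data parity 0, sent rp 0 → ok
  r2: data parity 0, sent rp 0 → ok
  r3: data parity 1, sent rp 1 → ok
Recompute each column's even parity and compare to cp:
  c0: data parity 0, sent cp 0 → ok
  c1: data parity 1, sent cp 0 → mismatch
  c2: data parity 1, sent cp 1 → ok
Exactly one row (r0) and one column (c1) fail → the flipped bit is at their intersection.

row 0, column 1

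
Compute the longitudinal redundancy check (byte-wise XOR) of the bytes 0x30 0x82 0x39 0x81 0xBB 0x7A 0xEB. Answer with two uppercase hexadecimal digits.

XOR the bytes together:
  start with 0x30
  0x30 ⊕ 0x82 = 0xB2
  0xB2 ⊕ 0x39 = 0x8B
  0x8B ⊕ 0x81 = 0x0A
  0x0A ⊕ 0xBB = 0xB1
  0xB1 ⊕ 0x7A = 0xCB
  0xCB ⊕ 0xEB = 0x20

20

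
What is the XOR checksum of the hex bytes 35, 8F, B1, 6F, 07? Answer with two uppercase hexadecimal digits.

XOR the bytes together:
  start with 0x35
  0x35 ⊕ 0x8F = 0xBA
  0xBA ⊕ 0xB1 = 0x0B
  0x0B ⊕ 0x6F = 0x64
  0x64 ⊕ 0x07 = 0x63

63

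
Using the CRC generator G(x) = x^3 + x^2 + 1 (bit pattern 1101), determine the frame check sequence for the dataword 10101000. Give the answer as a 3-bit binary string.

001

Append 3 zeros: 10101000000. Divide by 1101 (XOR where the leading bit is 1):
  pos 0: 1010 XOR 1101 = 0111
  pos 1: 1111 XOR 1101 = 0010
  pos 3: 1000 XOR 1101 = 0101
  pos 4: 1010 XOR 1101 = 0111
  pos 5: 1110 XOR 1101 = 0011
  pos 7: 1100 XOR 1101 = 0001
Remainder (last 3 bits) = 001. This is the CRC / FCS.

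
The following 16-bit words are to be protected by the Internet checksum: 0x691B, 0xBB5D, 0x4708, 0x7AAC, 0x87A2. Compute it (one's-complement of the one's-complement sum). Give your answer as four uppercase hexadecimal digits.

922F

One's-complement addition (fold any carry out of bit 15 back into bit 0):
  0x691B + 0xBB5D = 0x12478 → wrap carry → 0x2479
  0x2479 + 0x4708 = 0x06B81
  0x6B81 + 0x7AAC = 0x0E62D
  0xE62D + 0x87A2 = 0x16DCF → wrap carry → 0x6DD0
One's-complement sum = 0x6DD0.
Checksum = ~0x6DD0 & 0xFFFF = 0x922F.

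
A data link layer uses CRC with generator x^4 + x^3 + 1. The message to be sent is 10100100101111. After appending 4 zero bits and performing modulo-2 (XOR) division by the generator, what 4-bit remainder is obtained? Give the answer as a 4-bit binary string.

1001

Append 4 zeros: 101001001011110000. Divide by 11001 (XOR where the leading bit is 1):
  pos 0: 10100 XOR 11001 = 01101
  pos 1: 11011 XOR 11001 = 00010
  pos 4: 10001 XOR 11001 = 01000
  pos 5: 10000 XOR 11001 = 01001
  pos 6: 10011 XOR 11001 = 01010
  pos 7: 10101 XOR 11001 = 01100
  pos 8: 11001 XOR 11001 = 00000
  pos 13: 10000 XOR 11001 = 01001
Remainder (last 4 bits) = 1001. This is the CRC / FCS.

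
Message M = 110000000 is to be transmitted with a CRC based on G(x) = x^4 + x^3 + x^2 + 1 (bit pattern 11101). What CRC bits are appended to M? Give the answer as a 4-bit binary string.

Append 4 zeros: 1100000000000. Divide by 11101 (XOR where the leading bit is 1):
  pos 0: 11000 XOR 11101 = 00101
  pos 2: 10100 XOR 11101 = 01001
  pos 3: 10010 XOR 11101 = 01111
  pos 4: 11110 XOR 11101 = 00011
  pos 7: 11000 XOR 11101 = 00101
Remainder (last 4 bits) = 1010. This is the CRC / FCS.

1010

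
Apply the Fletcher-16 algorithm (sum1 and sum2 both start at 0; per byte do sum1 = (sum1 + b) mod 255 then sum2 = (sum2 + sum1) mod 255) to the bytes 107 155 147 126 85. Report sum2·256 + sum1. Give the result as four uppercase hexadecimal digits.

946E

Running sums (mod 255):
  after byte 0 (107): sum1=107, sum2=107
  after byte 1 (155): sum1=7, sum2=114
  after byte 2 (147): sum1=154, sum2=13
  after byte 3 (126): sum1=25, sum2=38
  after byte 4 (85): sum1=110, sum2=148
Checksum = sum2·256 + sum1 = 148·256 + 110 = 37998 = 0x946E.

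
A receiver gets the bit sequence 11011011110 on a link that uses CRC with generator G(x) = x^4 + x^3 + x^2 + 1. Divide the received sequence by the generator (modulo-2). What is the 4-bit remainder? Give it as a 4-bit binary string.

Modulo-2 division of 11011011110 by 11101:
  pos 0: 11011 XOR 11101 = 00110
  pos 2: 11001 XOR 11101 = 00100
  pos 4: 10011 XOR 11101 = 01110
  pos 5: 11101 XOR 11101 = 00000
Remainder = 0000 (zero — the frame passes the CRC check).

0000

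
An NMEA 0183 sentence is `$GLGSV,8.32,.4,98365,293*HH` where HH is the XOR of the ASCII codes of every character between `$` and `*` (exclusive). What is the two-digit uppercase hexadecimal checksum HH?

XOR the ASCII codes of the payload characters:
  'G' = 0x47 → acc = 0x47
  'L' = 0x4C → acc = 0x0B
  'G' = 0x47 → acc = 0x4C
  'S' = 0x53 → acc = 0x1F
  'V' = 0x56 → acc = 0x49
  ',' = 0x2C → acc = 0x65
  '8' = 0x38 → acc = 0x5D
  '.' = 0x2E → acc = 0x73
  '3' = 0x33 → acc = 0x40
  '2' = 0x32 → acc = 0x72
  ',' = 0x2C → acc = 0x5E
  '.' = 0x2E → acc = 0x70
  '4' = 0x34 → acc = 0x44
  ',' = 0x2C → acc = 0x68
  '9' = 0x39 → acc = 0x51
  '8' = 0x38 → acc = 0x69
  '3' = 0x33 → acc = 0x5A
  '6' = 0x36 → acc = 0x6C
  '5' = 0x35 → acc = 0x59
  ',' = 0x2C → acc = 0x75
  '2' = 0x32 → acc = 0x47
  '9' = 0x39 → acc = 0x7E
  '3' = 0x33 → acc = 0x4D
Checksum = 0x4D.

4D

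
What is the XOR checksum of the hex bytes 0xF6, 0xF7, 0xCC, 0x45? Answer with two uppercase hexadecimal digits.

88

XOR the bytes together:
  start with 0xF6
  0xF6 ⊕ 0xF7 = 0x01
  0x01 ⊕ 0xCC = 0xCD
  0xCD ⊕ 0x45 = 0x88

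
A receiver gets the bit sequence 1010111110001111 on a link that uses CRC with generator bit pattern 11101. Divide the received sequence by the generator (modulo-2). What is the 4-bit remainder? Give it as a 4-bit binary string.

Modulo-2 division of 1010111110001111 by 11101:
  pos 0: 10101 XOR 11101 = 01000
  pos 1: 10001 XOR 11101 = 01100
  pos 2: 11001 XOR 11101 = 00100
  pos 4: 10011 XOR 11101 = 01110
  pos 5: 11100 XOR 11101 = 00001
  pos 9: 10011 XOR 11101 = 01110
  pos 10: 11101 XOR 11101 = 00000
Remainder = 0001 (nonzero — an error is detected).

0001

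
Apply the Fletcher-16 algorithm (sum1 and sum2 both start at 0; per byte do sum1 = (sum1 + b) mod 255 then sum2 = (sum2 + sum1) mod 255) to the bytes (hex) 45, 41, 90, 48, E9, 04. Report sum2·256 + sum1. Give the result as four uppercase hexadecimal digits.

D84D

Running sums (mod 255):
  after byte 0 (45): sum1=69, sum2=69
  after byte 1 (41): sum1=134, sum2=203
  after byte 2 (90): sum1=23, sum2=226
  after byte 3 (48): sum1=95, sum2=66
  after byte 4 (E9): sum1=73, sum2=139
  after byte 5 (04): sum1=77, sum2=216
Checksum = sum2·256 + sum1 = 216·256 + 77 = 55373 = 0xD84D.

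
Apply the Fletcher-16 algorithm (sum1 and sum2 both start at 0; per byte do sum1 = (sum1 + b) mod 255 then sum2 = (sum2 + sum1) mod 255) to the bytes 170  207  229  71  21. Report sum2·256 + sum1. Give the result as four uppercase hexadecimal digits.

E9BC

Running sums (mod 255):
  after byte 0 (170): sum1=170, sum2=170
  after byte 1 (207): sum1=122, sum2=37
  after byte 2 (229): sum1=96, sum2=133
  after byte 3 (71): sum1=167, sum2=45
  after byte 4 (21): sum1=188, sum2=233
Checksum = sum2·256 + sum1 = 233·256 + 188 = 59836 = 0xE9BC.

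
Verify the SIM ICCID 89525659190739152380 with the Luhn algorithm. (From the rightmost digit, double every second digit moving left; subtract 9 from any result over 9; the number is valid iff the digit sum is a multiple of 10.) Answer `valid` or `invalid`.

From the right, keep odd positions and double even positions (subtract 9 from any doubled value over 9):
  doubled (positions 2,4,...): 7 4 2 6 0 2 1 1 1 7 → sum 31
  kept (positions 1,3,...): 0 3 5 9 7 9 9 6 2 9 → sum 59
Total = 90.
90 mod 10 = 0, so the number is valid.

valid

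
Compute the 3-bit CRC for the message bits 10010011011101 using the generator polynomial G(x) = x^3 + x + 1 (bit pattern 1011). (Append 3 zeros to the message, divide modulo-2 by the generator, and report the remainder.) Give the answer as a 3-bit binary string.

Append 3 zeros: 10010011011101000. Divide by 1011 (XOR where the leading bit is 1):
  pos 0: 1001 XOR 1011 = 0010
  pos 2: 1000 XOR 1011 = 0011
  pos 4: 1111 XOR 1011 = 0100
  pos 5: 1000 XOR 1011 = 0011
  pos 7: 1111 XOR 1011 = 0100
  pos 8: 1001 XOR 1011 = 0010
  pos 10: 1001 XOR 1011 = 0010
  pos 12: 1000 XOR 1011 = 0011
Remainder (last 3 bits) = 110. This is the CRC / FCS.

110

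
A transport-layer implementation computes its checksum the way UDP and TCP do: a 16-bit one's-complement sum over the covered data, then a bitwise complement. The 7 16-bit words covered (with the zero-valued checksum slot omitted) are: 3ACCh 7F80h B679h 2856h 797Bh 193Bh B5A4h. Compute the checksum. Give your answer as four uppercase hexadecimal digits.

1E88

One's-complement addition (fold any carry out of bit 15 back into bit 0):
  0x3ACC + 0x7F80 = 0x0BA4C
  0xBA4C + 0xB679 = 0x170C5 → wrap carry → 0x70C6
  0x70C6 + 0x2856 = 0x0991C
  0x991C + 0x797B = 0x11297 → wrap carry → 0x1298
  0x1298 + 0x193B = 0x02BD3
  0x2BD3 + 0xB5A4 = 0x0E177
One's-complement sum = 0xE177.
Checksum = ~0xE177 & 0xFFFF = 0x1E88.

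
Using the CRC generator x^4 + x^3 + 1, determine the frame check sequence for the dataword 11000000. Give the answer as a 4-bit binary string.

Append 4 zeros: 110000000000. Divide by 11001 (XOR where the leading bit is 1):
  pos 0: 11000 XOR 11001 = 00001
  pos 4: 10000 XOR 11001 = 01001
  pos 5: 10010 XOR 11001 = 01011
  pos 6: 10110 XOR 11001 = 01111
  pos 7: 11110 XOR 11001 = 00111
Remainder (last 4 bits) = 0111. This is the CRC / FCS.

0111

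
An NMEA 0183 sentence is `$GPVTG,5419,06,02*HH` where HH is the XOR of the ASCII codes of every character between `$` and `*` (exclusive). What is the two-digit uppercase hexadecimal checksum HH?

XOR the ASCII codes of the payload characters:
  'G' = 0x47 → acc = 0x47
  'P' = 0x50 → acc = 0x17
  'V' = 0x56 → acc = 0x41
  'T' = 0x54 → acc = 0x15
  'G' = 0x47 → acc = 0x52
  ',' = 0x2C → acc = 0x7E
  '5' = 0x35 → acc = 0x4B
  '4' = 0x34 → acc = 0x7F
  '1' = 0x31 → acc = 0x4E
  '9' = 0x39 → acc = 0x77
  ',' = 0x2C → acc = 0x5B
  '0' = 0x30 → acc = 0x6B
  '6' = 0x36 → acc = 0x5D
  ',' = 0x2C → acc = 0x71
  '0' = 0x30 → acc = 0x41
  '2' = 0x32 → acc = 0x73
Checksum = 0x73.

73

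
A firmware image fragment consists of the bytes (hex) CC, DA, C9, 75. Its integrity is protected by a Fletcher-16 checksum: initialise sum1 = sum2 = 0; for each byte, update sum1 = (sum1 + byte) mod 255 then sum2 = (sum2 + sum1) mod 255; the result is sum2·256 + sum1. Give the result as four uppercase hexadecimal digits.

CCE6

Running sums (mod 255):
  after byte 0 (CC): sum1=204, sum2=204
  after byte 1 (DA): sum1=167, sum2=116
  after byte 2 (C9): sum1=113, sum2=229
  after byte 3 (75): sum1=230, sum2=204
Checksum = sum2·256 + sum1 = 204·256 + 230 = 52454 = 0xCCE6.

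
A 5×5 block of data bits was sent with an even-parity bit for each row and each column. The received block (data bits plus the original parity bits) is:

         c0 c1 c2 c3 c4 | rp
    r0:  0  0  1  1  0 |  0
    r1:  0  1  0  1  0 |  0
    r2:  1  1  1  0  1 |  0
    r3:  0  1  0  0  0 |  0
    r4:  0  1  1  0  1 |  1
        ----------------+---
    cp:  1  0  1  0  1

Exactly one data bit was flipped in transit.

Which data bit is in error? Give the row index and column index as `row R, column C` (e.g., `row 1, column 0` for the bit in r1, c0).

Recompute each row's even parity and compare to rp:
  r0: data parity 0, sent rp 0 → ok
  r1: data parity 0, sent rp 0 → ok
  r2: data parity 0, sent rp 0 → ok
  r3: data parity 1, sent rp 0 → mismatch
  r4: data parity 1, sent rp 1 → ok
Recompute each column's even parity and compare to cp:
  c0: data parity 1, sent cp 1 → ok
  c1: data parity 0, sent cp 0 → ok
  c2: data parity 1, sent cp 1 → ok
  c3: data parity 0, sent cp 0 → ok
  c4: data parity 0, sent cp 1 → mismatch
Exactly one row (r3) and one column (c4) fail → the flipped bit is at their intersection.

row 3, column 4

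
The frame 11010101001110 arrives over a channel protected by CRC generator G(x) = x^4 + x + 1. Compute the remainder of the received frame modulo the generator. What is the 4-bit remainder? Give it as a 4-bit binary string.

Modulo-2 division of 11010101001110 by 10011:
  pos 0: 11010 XOR 10011 = 01001
  pos 1: 10011 XOR 10011 = 00000
  pos 7: 10011 XOR 10011 = 00000
Remainder = 0010 (nonzero — an error is detected).

0010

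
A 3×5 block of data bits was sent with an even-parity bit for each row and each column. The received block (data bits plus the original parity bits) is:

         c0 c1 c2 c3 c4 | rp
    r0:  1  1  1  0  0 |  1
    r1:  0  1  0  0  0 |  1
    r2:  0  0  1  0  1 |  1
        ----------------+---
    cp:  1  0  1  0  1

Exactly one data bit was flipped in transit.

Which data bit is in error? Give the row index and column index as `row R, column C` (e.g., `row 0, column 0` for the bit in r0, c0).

Recompute each row's even parity and compare to rp:
  r0: data parity 1, sent rp 1 → ok
  r1: data parity 1, sent rp 1 → ok
  r2: data parity 0, sent rp 1 → mismatch
Recompute each column's even parity and compare to cp:
  c0: data parity 1, sent cp 1 → ok
  c1: data parity 0, sent cp 0 → ok
  c2: data parity 0, sent cp 1 → mismatch
  c3: data parity 0, sent cp 0 → ok
  c4: data parity 1, sent cp 1 → ok
Exactly one row (r2) and one column (c2) fail → the flipped bit is at their intersection.

row 2, column 2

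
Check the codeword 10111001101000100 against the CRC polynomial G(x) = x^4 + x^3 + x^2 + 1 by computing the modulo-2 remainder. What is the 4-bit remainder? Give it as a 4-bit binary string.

0000

Modulo-2 division of 10111001101000100 by 11101:
  pos 0: 10111 XOR 11101 = 01010
  pos 1: 10100 XOR 11101 = 01001
  pos 2: 10010 XOR 11101 = 01111
  pos 3: 11111 XOR 11101 = 00010
  pos 6: 10101 XOR 11101 = 01000
  pos 7: 10000 XOR 11101 = 01101
  pos 8: 11010 XOR 11101 = 00111
  pos 10: 11101 XOR 11101 = 00000
Remainder = 0000 (zero — the frame passes the CRC check).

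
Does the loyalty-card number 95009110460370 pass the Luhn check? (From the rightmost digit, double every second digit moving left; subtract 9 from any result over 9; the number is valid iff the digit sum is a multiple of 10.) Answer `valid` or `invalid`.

invalid

From the right, keep odd positions and double even positions (subtract 9 from any doubled value over 9):
  doubled (positions 2,4,...): 5 0 8 2 9 0 9 → sum 33
  kept (positions 1,3,...): 0 3 6 0 1 0 5 → sum 15
Total = 48.
48 mod 10 = 8, so the number is invalid.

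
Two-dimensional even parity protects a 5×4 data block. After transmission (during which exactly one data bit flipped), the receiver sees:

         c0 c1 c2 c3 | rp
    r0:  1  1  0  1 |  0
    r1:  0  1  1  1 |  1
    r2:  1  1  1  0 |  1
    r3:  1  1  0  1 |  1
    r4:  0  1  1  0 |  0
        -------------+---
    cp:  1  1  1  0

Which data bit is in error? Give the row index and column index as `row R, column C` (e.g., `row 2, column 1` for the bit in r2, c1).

Recompute each row's even parity and compare to rp:
  r0: data parity 1, sent rp 0 → mismatch
  r1: data parity 1, sent rp 1 → ok
  r2: data parity 1, sent rp 1 → ok
  r3: data parity 1, sent rp 1 → ok
  r4: data parity 0, sent rp 0 → ok
Recompute each column's even parity and compare to cp:
  c0: data parity 1, sent cp 1 → ok
  c1: data parity 1, sent cp 1 → ok
  c2: data parity 1, sent cp 1 → ok
  c3: data parity 1, sent cp 0 → mismatch
Exactly one row (r0) and one column (c3) fail → the flipped bit is at their intersection.

row 0, column 3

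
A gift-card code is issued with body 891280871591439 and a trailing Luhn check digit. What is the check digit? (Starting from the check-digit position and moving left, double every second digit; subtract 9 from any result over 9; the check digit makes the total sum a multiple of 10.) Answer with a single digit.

Partial digits right→left: 9 3 4 1 9 5 1 7 8 0 8 2 1 9 8
Double every second digit counting from the check-digit position (so the 1st, 3rd, 5th, ... of the partial from the right).
  doubled (with −9 where >9): 9 8 9 2 7 7 2 7 → sum 51
  kept as-is: 3 1 5 7 0 2 9 → sum 27
Total = 51 + 27 = 78.
Check digit = (10 − (78 mod 10)) mod 10 = 2.

2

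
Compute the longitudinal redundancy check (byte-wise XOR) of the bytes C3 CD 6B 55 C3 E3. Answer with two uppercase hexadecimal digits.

XOR the bytes together:
  start with 0xC3
  0xC3 ⊕ 0xCD = 0x0E
  0x0E ⊕ 0x6B = 0x65
  0x65 ⊕ 0x55 = 0x30
  0x30 ⊕ 0xC3 = 0xF3
  0xF3 ⊕ 0xE3 = 0x10

10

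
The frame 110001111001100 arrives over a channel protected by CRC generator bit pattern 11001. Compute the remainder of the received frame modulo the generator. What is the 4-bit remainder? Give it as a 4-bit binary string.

Modulo-2 division of 110001111001100 by 11001:
  pos 0: 11000 XOR 11001 = 00001
  pos 4: 11111 XOR 11001 = 00110
  pos 6: 11000 XOR 11001 = 00001
  pos 10: 11100 XOR 11001 = 00101
Remainder = 0101 (nonzero — an error is detected).

0101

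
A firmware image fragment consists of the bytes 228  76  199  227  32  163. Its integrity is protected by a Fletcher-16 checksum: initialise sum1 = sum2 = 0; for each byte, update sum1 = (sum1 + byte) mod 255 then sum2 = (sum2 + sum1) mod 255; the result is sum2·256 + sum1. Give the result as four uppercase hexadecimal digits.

Running sums (mod 255):
  after byte 0 (228): sum1=228, sum2=228
  after byte 1 (76): sum1=49, sum2=22
  after byte 2 (199): sum1=248, sum2=15
  after byte 3 (227): sum1=220, sum2=235
  after byte 4 (32): sum1=252, sum2=232
  after byte 5 (163): sum1=160, sum2=137
Checksum = sum2·256 + sum1 = 137·256 + 160 = 35232 = 0x89A0.

89A0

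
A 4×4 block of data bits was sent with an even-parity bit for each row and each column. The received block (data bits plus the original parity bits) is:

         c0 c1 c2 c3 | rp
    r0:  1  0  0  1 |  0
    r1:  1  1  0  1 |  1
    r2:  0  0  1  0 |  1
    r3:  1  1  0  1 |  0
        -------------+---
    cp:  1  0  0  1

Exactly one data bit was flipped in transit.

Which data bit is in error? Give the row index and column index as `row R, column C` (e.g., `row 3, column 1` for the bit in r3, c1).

row 3, column 2

Recompute each row's even parity and compare to rp:
  r0: data parity 0, sent rp 0 → ok
  r1: data parity 1, sent rp 1 → ok
  r2: data parity 1, sent rp 1 → ok
  r3: data parity 1, sent rp 0 → mismatch
Recompute each column's even parity and compare to cp:
  c0: data parity 1, sent cp 1 → ok
  c1: data parity 0, sent cp 0 → ok
  c2: data parity 1, sent cp 0 → mismatch
  c3: data parity 1, sent cp 1 → ok
Exactly one row (r3) and one column (c2) fail → the flipped bit is at their intersection.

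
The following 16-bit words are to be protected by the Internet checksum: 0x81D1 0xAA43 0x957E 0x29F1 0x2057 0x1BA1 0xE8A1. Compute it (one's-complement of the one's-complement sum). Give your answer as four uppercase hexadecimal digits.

One's-complement addition (fold any carry out of bit 15 back into bit 0):
  0x81D1 + 0xAA43 = 0x12C14 → wrap carry → 0x2C15
  0x2C15 + 0x957E = 0x0C193
  0xC193 + 0x29F1 = 0x0EB84
  0xEB84 + 0x2057 = 0x10BDB → wrap carry → 0x0BDC
  0x0BDC + 0x1BA1 = 0x0277D
  0x277D + 0xE8A1 = 0x1101E → wrap carry → 0x101F
One's-complement sum = 0x101F.
Checksum = ~0x101F & 0xFFFF = 0xEFE0.

EFE0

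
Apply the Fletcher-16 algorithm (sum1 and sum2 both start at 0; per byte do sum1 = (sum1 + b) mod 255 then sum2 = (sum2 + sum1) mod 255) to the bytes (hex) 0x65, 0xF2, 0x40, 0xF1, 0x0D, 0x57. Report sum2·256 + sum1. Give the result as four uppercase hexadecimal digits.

Running sums (mod 255):
  after byte 0 (0x65): sum1=101, sum2=101
  after byte 1 (0xF2): sum1=88, sum2=189
  after byte 2 (0x40): sum1=152, sum2=86
  after byte 3 (0xF1): sum1=138, sum2=224
  after byte 4 (0x0D): sum1=151, sum2=120
  after byte 5 (0x57): sum1=238, sum2=103
Checksum = sum2·256 + sum1 = 103·256 + 238 = 26606 = 0x67EE.

67EE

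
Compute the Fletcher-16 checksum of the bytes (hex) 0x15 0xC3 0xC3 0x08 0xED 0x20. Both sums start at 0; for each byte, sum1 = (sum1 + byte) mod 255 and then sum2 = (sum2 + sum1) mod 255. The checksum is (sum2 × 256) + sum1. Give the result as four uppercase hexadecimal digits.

Running sums (mod 255):
  after byte 0 (0x15): sum1=21, sum2=21
  after byte 1 (0xC3): sum1=216, sum2=237
  after byte 2 (0xC3): sum1=156, sum2=138
  after byte 3 (0x08): sum1=164, sum2=47
  after byte 4 (0xED): sum1=146, sum2=193
  after byte 5 (0x20): sum1=178, sum2=116
Checksum = sum2·256 + sum1 = 116·256 + 178 = 29874 = 0x74B2.

74B2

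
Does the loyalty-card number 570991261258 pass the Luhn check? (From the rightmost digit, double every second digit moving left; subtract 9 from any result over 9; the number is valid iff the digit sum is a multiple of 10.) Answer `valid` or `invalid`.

From the right, keep odd positions and double even positions (subtract 9 from any doubled value over 9):
  doubled (positions 2,4,...): 1 2 4 9 0 1 → sum 17
  kept (positions 1,3,...): 8 2 6 1 9 7 → sum 33
Total = 50.
50 mod 10 = 0, so the number is valid.

valid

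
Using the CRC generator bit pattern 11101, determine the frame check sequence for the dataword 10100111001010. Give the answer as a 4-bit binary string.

1110

Append 4 zeros: 101001110010100000. Divide by 11101 (XOR where the leading bit is 1):
  pos 0: 10100 XOR 11101 = 01001
  pos 1: 10011 XOR 11101 = 01110
  pos 2: 11101 XOR 11101 = 00000
  pos 7: 10010 XOR 11101 = 01111
  pos 8: 11111 XOR 11101 = 00010
  pos 11: 10000 XOR 11101 = 01101
  pos 12: 11010 XOR 11101 = 00111
Remainder (last 4 bits) = 1110. This is the CRC / FCS.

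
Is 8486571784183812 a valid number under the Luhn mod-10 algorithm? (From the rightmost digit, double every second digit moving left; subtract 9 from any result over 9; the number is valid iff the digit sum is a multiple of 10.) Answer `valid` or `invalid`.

From the right, keep odd positions and double even positions (subtract 9 from any doubled value over 9):
  doubled (positions 2,4,...): 2 6 2 7 2 1 7 7 → sum 34
  kept (positions 1,3,...): 2 8 8 4 7 7 6 4 → sum 46
Total = 80.
80 mod 10 = 0, so the number is valid.

valid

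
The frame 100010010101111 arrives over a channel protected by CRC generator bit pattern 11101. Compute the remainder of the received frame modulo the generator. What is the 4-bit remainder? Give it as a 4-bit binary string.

Modulo-2 division of 100010010101111 by 11101:
  pos 0: 10001 XOR 11101 = 01100
  pos 1: 11000 XOR 11101 = 00101
  pos 3: 10101 XOR 11101 = 01000
  pos 4: 10000 XOR 11101 = 01101
  pos 5: 11011 XOR 11101 = 00110
  pos 7: 11001 XOR 11101 = 00100
  pos 9: 10011 XOR 11101 = 01110
  pos 10: 11101 XOR 11101 = 00000
Remainder = 0000 (zero — the frame passes the CRC check).

0000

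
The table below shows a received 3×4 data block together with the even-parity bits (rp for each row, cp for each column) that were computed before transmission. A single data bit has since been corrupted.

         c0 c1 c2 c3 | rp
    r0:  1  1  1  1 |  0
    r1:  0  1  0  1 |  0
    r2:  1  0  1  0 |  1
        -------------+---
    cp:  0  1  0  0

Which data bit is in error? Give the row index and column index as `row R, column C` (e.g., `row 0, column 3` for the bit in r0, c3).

row 2, column 1

Recompute each row's even parity and compare to rp:
  r0: data parity 0, sent rp 0 → ok
  r1: data parity 0, sent rp 0 → ok
  r2: data parity 0, sent rp 1 → mismatch
Recompute each column's even parity and compare to cp:
  c0: data parity 0, sent cp 0 → ok
  c1: data parity 0, sent cp 1 → mismatch
  c2: data parity 0, sent cp 0 → ok
  c3: data parity 0, sent cp 0 → ok
Exactly one row (r2) and one column (c1) fail → the flipped bit is at their intersection.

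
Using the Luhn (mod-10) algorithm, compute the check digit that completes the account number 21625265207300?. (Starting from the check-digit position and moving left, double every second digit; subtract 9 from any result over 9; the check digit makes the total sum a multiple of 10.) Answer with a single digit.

5

Partial digits right→left: 0 0 3 7 0 2 5 6 2 5 2 6 1 2
Double every second digit counting from the check-digit position (so the 1st, 3rd, 5th, ... of the partial from the right).
  doubled (with −9 where >9): 0 6 0 1 4 4 2 → sum 17
  kept as-is: 0 7 2 6 5 6 2 → sum 28
Total = 17 + 28 = 45.
Check digit = (10 − (45 mod 10)) mod 10 = 5.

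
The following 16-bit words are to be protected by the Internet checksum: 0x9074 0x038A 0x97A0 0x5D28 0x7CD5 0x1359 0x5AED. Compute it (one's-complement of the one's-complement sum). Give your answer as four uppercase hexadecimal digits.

One's-complement addition (fold any carry out of bit 15 back into bit 0):
  0x9074 + 0x038A = 0x093FE
  0x93FE + 0x97A0 = 0x12B9E → wrap carry → 0x2B9F
  0x2B9F + 0x5D28 = 0x088C7
  0x88C7 + 0x7CD5 = 0x1059C → wrap carry → 0x059D
  0x059D + 0x1359 = 0x018F6
  0x18F6 + 0x5AED = 0x073E3
One's-complement sum = 0x73E3.
Checksum = ~0x73E3 & 0xFFFF = 0x8C1C.

8C1C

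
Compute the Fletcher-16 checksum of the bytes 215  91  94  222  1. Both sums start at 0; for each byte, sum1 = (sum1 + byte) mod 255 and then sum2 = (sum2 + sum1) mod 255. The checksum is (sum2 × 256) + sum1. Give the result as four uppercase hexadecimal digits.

7E71

Running sums (mod 255):
  after byte 0 (215): sum1=215, sum2=215
  after byte 1 (91): sum1=51, sum2=11
  after byte 2 (94): sum1=145, sum2=156
  after byte 3 (222): sum1=112, sum2=13
  after byte 4 (1): sum1=113, sum2=126
Checksum = sum2·256 + sum1 = 126·256 + 113 = 32369 = 0x7E71.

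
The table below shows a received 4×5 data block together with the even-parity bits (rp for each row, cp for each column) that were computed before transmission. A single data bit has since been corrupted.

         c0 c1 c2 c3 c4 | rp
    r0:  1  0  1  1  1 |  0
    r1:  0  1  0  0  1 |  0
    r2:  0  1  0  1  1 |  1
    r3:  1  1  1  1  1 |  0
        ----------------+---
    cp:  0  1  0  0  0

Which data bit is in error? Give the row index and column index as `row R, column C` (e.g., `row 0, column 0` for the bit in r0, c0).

Recompute each row's even parity and compare to rp:
  r0: data parity 0, sent rp 0 → ok
  r1: data parity 0, sent rp 0 → ok
  r2: data parity 1, sent rp 1 → ok
  r3: data parity 1, sent rp 0 → mismatch
Recompute each column's even parity and compare to cp:
  c0: data parity 0, sent cp 0 → ok
  c1: data parity 1, sent cp 1 → ok
  c2: data parity 0, sent cp 0 → ok
  c3: data parity 1, sent cp 0 → mismatch
  c4: data parity 0, sent cp 0 → ok
Exactly one row (r3) and one column (c3) fail → the flipped bit is at their intersection.

row 3, column 3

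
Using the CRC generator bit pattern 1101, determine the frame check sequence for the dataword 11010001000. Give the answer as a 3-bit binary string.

Append 3 zeros: 11010001000000. Divide by 1101 (XOR where the leading bit is 1):
  pos 0: 1101 XOR 1101 = 0000
  pos 7: 1000 XOR 1101 = 0101
  pos 8: 1010 XOR 1101 = 0111
  pos 9: 1110 XOR 1101 = 0011
Remainder (last 3 bits) = 110. This is the CRC / FCS.

110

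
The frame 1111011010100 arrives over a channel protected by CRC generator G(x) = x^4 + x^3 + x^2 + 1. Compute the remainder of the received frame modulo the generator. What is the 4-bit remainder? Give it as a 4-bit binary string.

0000

Modulo-2 division of 1111011010100 by 11101:
  pos 0: 11110 XOR 11101 = 00011
  pos 3: 11110 XOR 11101 = 00011
  pos 6: 11101 XOR 11101 = 00000
Remainder = 0000 (zero — the frame passes the CRC check).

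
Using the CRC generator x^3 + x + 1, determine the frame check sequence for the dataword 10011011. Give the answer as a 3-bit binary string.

Append 3 zeros: 10011011000. Divide by 1011 (XOR where the leading bit is 1):
  pos 0: 1001 XOR 1011 = 0010
  pos 2: 1010 XOR 1011 = 0001
  pos 5: 1110 XOR 1011 = 0101
  pos 6: 1010 XOR 1011 = 0001
Remainder (last 3 bits) = 010. This is the CRC / FCS.

010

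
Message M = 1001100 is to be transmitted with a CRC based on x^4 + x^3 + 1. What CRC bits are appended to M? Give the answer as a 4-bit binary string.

0010

Append 4 zeros: 10011000000. Divide by 11001 (XOR where the leading bit is 1):
  pos 0: 10011 XOR 11001 = 01010
  pos 1: 10100 XOR 11001 = 01101
  pos 2: 11010 XOR 11001 = 00011
  pos 5: 11000 XOR 11001 = 00001
Remainder (last 4 bits) = 0010. This is the CRC / FCS.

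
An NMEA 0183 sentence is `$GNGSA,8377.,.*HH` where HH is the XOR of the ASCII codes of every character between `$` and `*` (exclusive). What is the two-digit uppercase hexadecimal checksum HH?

XOR the ASCII codes of the payload characters:
  'G' = 0x47 → acc = 0x47
  'N' = 0x4E → acc = 0x09
  'G' = 0x47 → acc = 0x4E
  'S' = 0x53 → acc = 0x1D
  'A' = 0x41 → acc = 0x5C
  ',' = 0x2C → acc = 0x70
  '8' = 0x38 → acc = 0x48
  '3' = 0x33 → acc = 0x7B
  '7' = 0x37 → acc = 0x4C
  '7' = 0x37 → acc = 0x7B
  '.' = 0x2E → acc = 0x55
  ',' = 0x2C → acc = 0x79
  '.' = 0x2E → acc = 0x57
Checksum = 0x57.

57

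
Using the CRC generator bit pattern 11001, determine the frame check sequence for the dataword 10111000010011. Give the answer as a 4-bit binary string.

0011

Append 4 zeros: 101110000100110000. Divide by 11001 (XOR where the leading bit is 1):
  pos 0: 10111 XOR 11001 = 01110
  pos 1: 11100 XOR 11001 = 00101
  pos 3: 10100 XOR 11001 = 01101
  pos 4: 11010 XOR 11001 = 00011
  pos 7: 11100 XOR 11001 = 00101
  pos 9: 10111 XOR 11001 = 01110
  pos 10: 11100 XOR 11001 = 00101
  pos 12: 10100 XOR 11001 = 01101
  pos 13: 11010 XOR 11001 = 00011
Remainder (last 4 bits) = 0011. This is the CRC / FCS.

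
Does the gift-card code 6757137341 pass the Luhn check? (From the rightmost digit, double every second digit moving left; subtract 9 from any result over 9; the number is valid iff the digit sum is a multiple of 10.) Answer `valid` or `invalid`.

valid

From the right, keep odd positions and double even positions (subtract 9 from any doubled value over 9):
  doubled (positions 2,4,...): 8 5 2 1 3 → sum 19
  kept (positions 1,3,...): 1 3 3 7 7 → sum 21
Total = 40.
40 mod 10 = 0, so the number is valid.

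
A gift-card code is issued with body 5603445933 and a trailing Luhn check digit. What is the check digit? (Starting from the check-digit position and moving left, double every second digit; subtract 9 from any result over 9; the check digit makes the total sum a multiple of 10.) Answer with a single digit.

1

Partial digits right→left: 3 3 9 5 4 4 3 0 6 5
Double every second digit counting from the check-digit position (so the 1st, 3rd, 5th, ... of the partial from the right).
  doubled (with −9 where >9): 6 9 8 6 3 → sum 32
  kept as-is: 3 5 4 0 5 → sum 17
Total = 32 + 17 = 49.
Check digit = (10 − (49 mod 10)) mod 10 = 1.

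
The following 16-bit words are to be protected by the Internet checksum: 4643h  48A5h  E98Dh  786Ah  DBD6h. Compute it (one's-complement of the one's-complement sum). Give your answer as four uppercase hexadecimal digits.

One's-complement addition (fold any carry out of bit 15 back into bit 0):
  0x4643 + 0x48A5 = 0x08EE8
  0x8EE8 + 0xE98D = 0x17875 → wrap carry → 0x7876
  0x7876 + 0x786A = 0x0F0E0
  0xF0E0 + 0xDBD6 = 0x1CCB6 → wrap carry → 0xCCB7
One's-complement sum = 0xCCB7.
Checksum = ~0xCCB7 & 0xFFFF = 0x3348.

3348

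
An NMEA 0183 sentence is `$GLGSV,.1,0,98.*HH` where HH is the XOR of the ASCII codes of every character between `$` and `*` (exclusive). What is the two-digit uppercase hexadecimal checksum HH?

XOR the ASCII codes of the payload characters:
  'G' = 0x47 → acc = 0x47
  'L' = 0x4C → acc = 0x0B
  'G' = 0x47 → acc = 0x4C
  'S' = 0x53 → acc = 0x1F
  'V' = 0x56 → acc = 0x49
  ',' = 0x2C → acc = 0x65
  '.' = 0x2E → acc = 0x4B
  '1' = 0x31 → acc = 0x7A
  ',' = 0x2C → acc = 0x56
  '0' = 0x30 → acc = 0x66
  ',' = 0x2C → acc = 0x4A
  '9' = 0x39 → acc = 0x73
  '8' = 0x38 → acc = 0x4B
  '.' = 0x2E → acc = 0x65
Checksum = 0x65.

65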